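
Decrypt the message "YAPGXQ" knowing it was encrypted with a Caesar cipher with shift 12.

Step 1: Reverse the shift by subtracting 12 from each letter position.
  Y (position 24) -> position (24-12) mod 26 = 12 -> M
  A (position 0) -> position (0-12) mod 26 = 14 -> O
  P (position 15) -> position (15-12) mod 26 = 3 -> D
  G (position 6) -> position (6-12) mod 26 = 20 -> U
  X (position 23) -> position (23-12) mod 26 = 11 -> L
  Q (position 16) -> position (16-12) mod 26 = 4 -> E
Decrypted message: MODULE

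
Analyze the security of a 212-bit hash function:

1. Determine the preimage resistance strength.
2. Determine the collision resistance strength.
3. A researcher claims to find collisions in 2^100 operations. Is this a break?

Step 1: Preimage resistance requires brute-force of 2^212 operations.
Step 2: Collision resistance (birthday bound) = 2^(212/2) = 2^106.
Step 3: The claimed attack costs 2^100 operations.
Step 4: Since 2^100 < 2^106, the claimed attack beats the generic birthday bound, so collision resistance is broken.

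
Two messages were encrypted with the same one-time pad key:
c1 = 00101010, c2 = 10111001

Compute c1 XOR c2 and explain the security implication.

Step 1: c1 XOR c2 = (m1 XOR k) XOR (m2 XOR k).
Step 2: By XOR associativity/commutativity: = m1 XOR m2 XOR k XOR k = m1 XOR m2.
Step 3: 00101010 XOR 10111001 = 10010011 = 147.
Step 4: The key cancels out! An attacker learns m1 XOR m2 = 147, revealing the relationship between plaintexts.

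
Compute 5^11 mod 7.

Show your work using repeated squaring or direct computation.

Step 1: Compute 5^11 mod 7 step by step, reducing modulo 7 at each step.
  5^1 mod 7 = 5
  5^2 mod 7 = (5 * 5) mod 7 = 4
  5^3 mod 7 = (4 * 5) mod 7 = 6
  5^4 mod 7 = (6 * 5) mod 7 = 2
  5^5 mod 7 = (2 * 5) mod 7 = 3
  5^6 mod 7 = (3 * 5) mod 7 = 1
  5^7 mod 7 = (1 * 5) mod 7 = 5
  5^8 mod 7 = (5 * 5) mod 7 = 4
  5^9 mod 7 = (4 * 5) mod 7 = 6
  5^10 mod 7 = (6 * 5) mod 7 = 2
  5^11 mod 7 = (2 * 5) mod 7 = 3
Step 2: Result = 3.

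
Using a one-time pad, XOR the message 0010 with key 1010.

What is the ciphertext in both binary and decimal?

Step 1: Write out the XOR operation bit by bit:
  Message: 0010
  Key:     1010
  XOR:     1000
Step 2: Convert to decimal: 1000 = 8.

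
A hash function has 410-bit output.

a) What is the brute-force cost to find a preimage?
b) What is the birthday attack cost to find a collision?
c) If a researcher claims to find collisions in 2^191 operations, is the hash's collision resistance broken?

Step 1: Preimage resistance requires brute-force of 2^410 operations.
Step 2: Collision resistance (birthday bound) = 2^(410/2) = 2^205.
Step 3: The claimed attack costs 2^191 operations.
Step 4: Since 2^191 < 2^205, the claimed attack beats the generic birthday bound, so collision resistance is broken.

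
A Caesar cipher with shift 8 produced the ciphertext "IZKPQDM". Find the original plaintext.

Step 1: Reverse the shift by subtracting 8 from each letter position.
  I (position 8) -> position (8-8) mod 26 = 0 -> A
  Z (position 25) -> position (25-8) mod 26 = 17 -> R
  K (position 10) -> position (10-8) mod 26 = 2 -> C
  P (position 15) -> position (15-8) mod 26 = 7 -> H
  Q (position 16) -> position (16-8) mod 26 = 8 -> I
  D (position 3) -> position (3-8) mod 26 = 21 -> V
  M (position 12) -> position (12-8) mod 26 = 4 -> E
Decrypted message: ARCHIVE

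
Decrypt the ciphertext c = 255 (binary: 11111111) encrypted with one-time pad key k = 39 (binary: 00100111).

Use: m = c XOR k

Step 1: XOR ciphertext with key:
  Ciphertext: 11111111
  Key:        00100111
  XOR:        11011000
Step 2: Plaintext = 11011000 = 216 in decimal.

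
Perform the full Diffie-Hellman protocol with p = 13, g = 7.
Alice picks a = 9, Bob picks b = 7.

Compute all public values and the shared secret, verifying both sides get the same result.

Step 1: A = g^a mod p = 7^9 mod 13 = 8.
Step 2: B = g^b mod p = 7^7 mod 13 = 6.
Step 3: Alice computes s = B^a mod p = 6^9 mod 13 = 5.
Step 4: Bob computes s = A^b mod p = 8^7 mod 13 = 5.
Both sides agree: shared secret = 5.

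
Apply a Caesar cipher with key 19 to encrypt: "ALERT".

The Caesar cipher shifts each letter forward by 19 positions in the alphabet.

Step 1: For each letter, shift forward by 19 positions (mod 26).
  A (position 0) -> position (0+19) mod 26 = 19 -> T
  L (position 11) -> position (11+19) mod 26 = 4 -> E
  E (position 4) -> position (4+19) mod 26 = 23 -> X
  R (position 17) -> position (17+19) mod 26 = 10 -> K
  T (position 19) -> position (19+19) mod 26 = 12 -> M
Result: TEXKM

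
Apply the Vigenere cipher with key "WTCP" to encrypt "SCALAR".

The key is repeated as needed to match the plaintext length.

Step 1: Repeat key to match plaintext length:
  Plaintext: SCALAR
  Key:       WTCPWT
Step 2: Encrypt each letter:
  S(18) + W(22) = (18+22) mod 26 = 14 = O
  C(2) + T(19) = (2+19) mod 26 = 21 = V
  A(0) + C(2) = (0+2) mod 26 = 2 = C
  L(11) + P(15) = (11+15) mod 26 = 0 = A
  A(0) + W(22) = (0+22) mod 26 = 22 = W
  R(17) + T(19) = (17+19) mod 26 = 10 = K
Ciphertext: OVCAWK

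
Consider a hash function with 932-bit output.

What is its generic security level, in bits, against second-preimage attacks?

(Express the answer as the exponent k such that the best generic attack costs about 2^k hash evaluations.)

Step 1: The hash has a 932-bit output.
Step 2: Second-preimage resistance means: given a specific input x, it should be infeasible to find a different y with h(y) = h(x).
With a 932-bit output, a generic search for a second preimage costs about 2^932 evaluations (each trial matches the fixed target with probability 2^-932).
Step 3: Security level = 932 bits.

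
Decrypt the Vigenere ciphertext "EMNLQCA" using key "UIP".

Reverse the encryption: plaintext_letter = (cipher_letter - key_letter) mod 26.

Step 1: Extend key: UIPUIPU
Step 2: Decrypt each letter (c - k) mod 26:
  E(4) - U(20) = (4-20) mod 26 = 10 = K
  M(12) - I(8) = (12-8) mod 26 = 4 = E
  N(13) - P(15) = (13-15) mod 26 = 24 = Y
  L(11) - U(20) = (11-20) mod 26 = 17 = R
  Q(16) - I(8) = (16-8) mod 26 = 8 = I
  C(2) - P(15) = (2-15) mod 26 = 13 = N
  A(0) - U(20) = (0-20) mod 26 = 6 = G
Plaintext: KEYRING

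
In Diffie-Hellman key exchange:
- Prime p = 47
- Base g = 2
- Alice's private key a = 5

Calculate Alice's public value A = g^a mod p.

Step 1: A = g^a mod p = 2^5 mod 47.
  2^1 mod 47 = 2
  2^2 mod 47 = (2 * 2) mod 47 = 4
  2^3 mod 47 = (4 * 2) mod 47 = 8
  2^4 mod 47 = (8 * 2) mod 47 = 16
  2^5 mod 47 = (16 * 2) mod 47 = 32
Result: A = 32.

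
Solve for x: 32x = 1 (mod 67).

Step 1: We need x such that 32 * x = 1 (mod 67).
Step 2: Using the extended Euclidean algorithm or trial:
  32 * 44 = 1408 = 21 * 67 + 1.
Step 3: Since 1408 mod 67 = 1, the inverse is x = 44.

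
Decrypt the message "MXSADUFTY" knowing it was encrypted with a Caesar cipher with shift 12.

Step 1: Reverse the shift by subtracting 12 from each letter position.
  M (position 12) -> position (12-12) mod 26 = 0 -> A
  X (position 23) -> position (23-12) mod 26 = 11 -> L
  S (position 18) -> position (18-12) mod 26 = 6 -> G
  A (position 0) -> position (0-12) mod 26 = 14 -> O
  D (position 3) -> position (3-12) mod 26 = 17 -> R
  U (position 20) -> position (20-12) mod 26 = 8 -> I
  F (position 5) -> position (5-12) mod 26 = 19 -> T
  T (position 19) -> position (19-12) mod 26 = 7 -> H
  Y (position 24) -> position (24-12) mod 26 = 12 -> M
Decrypted message: ALGORITHM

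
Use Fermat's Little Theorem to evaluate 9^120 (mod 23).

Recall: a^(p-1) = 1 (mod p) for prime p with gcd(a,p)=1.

Step 1: Since 23 is prime, by Fermat's Little Theorem: 9^22 = 1 (mod 23).
Step 2: Reduce exponent: 120 mod 22 = 10.
Step 3: So 9^120 = 9^10 (mod 23).
Step 4: 9^10 mod 23 = 18.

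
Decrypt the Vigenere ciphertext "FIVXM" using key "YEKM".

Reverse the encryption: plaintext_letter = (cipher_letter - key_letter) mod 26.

Step 1: Extend key: YEKMY
Step 2: Decrypt each letter (c - k) mod 26:
  F(5) - Y(24) = (5-24) mod 26 = 7 = H
  I(8) - E(4) = (8-4) mod 26 = 4 = E
  V(21) - K(10) = (21-10) mod 26 = 11 = L
  X(23) - M(12) = (23-12) mod 26 = 11 = L
  M(12) - Y(24) = (12-24) mod 26 = 14 = O
Plaintext: HELLO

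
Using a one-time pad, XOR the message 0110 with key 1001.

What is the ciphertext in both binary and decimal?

Step 1: Write out the XOR operation bit by bit:
  Message: 0110
  Key:     1001
  XOR:     1111
Step 2: Convert to decimal: 1111 = 15.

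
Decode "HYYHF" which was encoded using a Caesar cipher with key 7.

Step 1: Reverse the shift by subtracting 7 from each letter position.
  H (position 7) -> position (7-7) mod 26 = 0 -> A
  Y (position 24) -> position (24-7) mod 26 = 17 -> R
  Y (position 24) -> position (24-7) mod 26 = 17 -> R
  H (position 7) -> position (7-7) mod 26 = 0 -> A
  F (position 5) -> position (5-7) mod 26 = 24 -> Y
Decrypted message: ARRAY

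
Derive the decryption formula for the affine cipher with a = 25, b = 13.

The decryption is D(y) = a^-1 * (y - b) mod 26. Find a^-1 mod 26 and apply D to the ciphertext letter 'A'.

Step 1: Find a^-1, the modular inverse of 25 mod 26.
Step 2: We need 25 * a^-1 = 1 (mod 26).
Step 3: 25 * 25 = 625 = 24 * 26 + 1, so a^-1 = 25.
Step 4: D(y) = 25(y - 13) mod 26.
Step 5: Apply to 'A' (y = 0): D(0) = 25 * (0 - 13) mod 26 = 25 * -13 mod 26 = 13 -> 'N'.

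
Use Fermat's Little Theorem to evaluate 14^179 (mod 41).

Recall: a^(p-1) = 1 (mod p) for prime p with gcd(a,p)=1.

Step 1: Since 41 is prime, by Fermat's Little Theorem: 14^40 = 1 (mod 41).
Step 2: Reduce exponent: 179 mod 40 = 19.
Step 3: So 14^179 = 14^19 (mod 41).
Step 4: 14^19 mod 41 = 38.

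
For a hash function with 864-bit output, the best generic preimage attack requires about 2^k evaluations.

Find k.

Step 1: The hash has a 864-bit output.
Step 2: Preimage resistance means: given a digest h(x), it should be infeasible to find any input that hashes to it.
With a 864-bit output there are 2^864 possible digests, so a generic brute-force preimage search costs about 2^864 evaluations.
Step 3: Security level = 864 bits.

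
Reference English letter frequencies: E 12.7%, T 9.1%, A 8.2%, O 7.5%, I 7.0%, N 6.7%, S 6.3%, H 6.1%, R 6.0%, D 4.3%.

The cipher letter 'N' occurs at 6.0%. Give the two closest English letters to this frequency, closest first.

Step 1: Observed frequency of 'N' is 6.0%.
Step 2: Compute distances to each reference frequency and sort:
  R (6.0%): difference = 0.0% <-- BEST
  H (6.1%): difference = 0.1% <-- RUNNER-UP
  S (6.3%): difference = 0.3%
  N (6.7%): difference = 0.7%
  I (7.0%): difference = 1.0%
Step 3: Most likely is 'R' (6.0%, diff 0.0%); second most likely is 'H' (6.1%, diff 0.1%).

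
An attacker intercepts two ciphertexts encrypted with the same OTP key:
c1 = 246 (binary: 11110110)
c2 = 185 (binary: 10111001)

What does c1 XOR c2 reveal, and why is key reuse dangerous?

Step 1: c1 XOR c2 = (m1 XOR k) XOR (m2 XOR k).
Step 2: By XOR associativity/commutativity: = m1 XOR m2 XOR k XOR k = m1 XOR m2.
Step 3: 11110110 XOR 10111001 = 01001111 = 79.
Step 4: The key cancels out! An attacker learns m1 XOR m2 = 79, revealing the relationship between plaintexts.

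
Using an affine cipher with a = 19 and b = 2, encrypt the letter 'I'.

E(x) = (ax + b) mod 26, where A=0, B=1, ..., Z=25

Step 1: Convert 'I' to number: x = 8.
Step 2: E(8) = (19 * 8 + 2) mod 26 = 154 mod 26 = 24.
Step 3: Convert 24 back to letter: Y.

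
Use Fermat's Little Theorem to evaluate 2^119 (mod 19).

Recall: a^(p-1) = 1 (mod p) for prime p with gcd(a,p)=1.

Step 1: Since 19 is prime, by Fermat's Little Theorem: 2^18 = 1 (mod 19).
Step 2: Reduce exponent: 119 mod 18 = 11.
Step 3: So 2^119 = 2^11 (mod 19).
Step 4: 2^11 mod 19 = 15.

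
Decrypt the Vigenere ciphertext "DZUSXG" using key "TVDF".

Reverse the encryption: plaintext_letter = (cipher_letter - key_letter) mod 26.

Step 1: Extend key: TVDFTV
Step 2: Decrypt each letter (c - k) mod 26:
  D(3) - T(19) = (3-19) mod 26 = 10 = K
  Z(25) - V(21) = (25-21) mod 26 = 4 = E
  U(20) - D(3) = (20-3) mod 26 = 17 = R
  S(18) - F(5) = (18-5) mod 26 = 13 = N
  X(23) - T(19) = (23-19) mod 26 = 4 = E
  G(6) - V(21) = (6-21) mod 26 = 11 = L
Plaintext: KERNEL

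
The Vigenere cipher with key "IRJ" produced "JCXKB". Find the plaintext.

Step 1: Extend key: IRJIR
Step 2: Decrypt each letter (c - k) mod 26:
  J(9) - I(8) = (9-8) mod 26 = 1 = B
  C(2) - R(17) = (2-17) mod 26 = 11 = L
  X(23) - J(9) = (23-9) mod 26 = 14 = O
  K(10) - I(8) = (10-8) mod 26 = 2 = C
  B(1) - R(17) = (1-17) mod 26 = 10 = K
Plaintext: BLOCK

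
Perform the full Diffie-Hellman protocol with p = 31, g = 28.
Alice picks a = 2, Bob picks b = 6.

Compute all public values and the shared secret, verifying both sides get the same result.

Step 1: A = g^a mod p = 28^2 mod 31 = 9.
Step 2: B = g^b mod p = 28^6 mod 31 = 16.
Step 3: Alice computes s = B^a mod p = 16^2 mod 31 = 8.
Step 4: Bob computes s = A^b mod p = 9^6 mod 31 = 8.
Both sides agree: shared secret = 8.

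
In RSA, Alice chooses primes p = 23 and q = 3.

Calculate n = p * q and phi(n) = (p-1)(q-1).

Step 1: n = p * q = 23 * 3 = 69.
Step 2: phi(n) = (p-1)(q-1) = 22 * 2 = 44.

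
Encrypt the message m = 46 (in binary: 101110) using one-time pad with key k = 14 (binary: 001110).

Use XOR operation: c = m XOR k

Step 1: Write out the XOR operation bit by bit:
  Message: 101110
  Key:     001110
  XOR:     100000
Step 2: Convert to decimal: 100000 = 32.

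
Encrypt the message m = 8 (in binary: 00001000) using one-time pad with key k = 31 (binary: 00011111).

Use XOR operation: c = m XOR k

Step 1: Write out the XOR operation bit by bit:
  Message: 00001000
  Key:     00011111
  XOR:     00010111
Step 2: Convert to decimal: 00010111 = 23.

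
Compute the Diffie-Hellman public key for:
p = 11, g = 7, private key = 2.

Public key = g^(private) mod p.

Step 1: A = g^a mod p = 7^2 mod 11.
  7^1 mod 11 = 7
  7^2 mod 11 = (7 * 7) mod 11 = 5
Result: A = 5.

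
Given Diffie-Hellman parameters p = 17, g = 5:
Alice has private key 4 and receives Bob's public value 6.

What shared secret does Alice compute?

Step 1: s = B^a mod p = 6^4 mod 17.
  6^1 mod 17 = 6
  6^2 mod 17 = (6 * 6) mod 17 = 2
  6^3 mod 17 = (2 * 6) mod 17 = 12
  6^4 mod 17 = (12 * 6) mod 17 = 4
Result: shared secret = 4.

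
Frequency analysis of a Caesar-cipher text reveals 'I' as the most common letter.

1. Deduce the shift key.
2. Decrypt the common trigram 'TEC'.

Step 1: In English, 'E' is the most frequent letter (12.7%).
Step 2: The most frequent ciphertext letter is 'I' (position 8).
Step 3: Shift = (8 - 4) mod 26 = 4.
Step 4: Decrypt 'TEC' by shifting back 4:
  T -> P
  E -> A
  C -> Y
Step 5: 'TEC' decrypts to 'PAY'.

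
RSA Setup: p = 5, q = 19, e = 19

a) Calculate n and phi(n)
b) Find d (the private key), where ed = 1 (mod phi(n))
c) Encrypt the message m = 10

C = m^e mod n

Step 1: n = 5 * 19 = 95.
Step 2: phi(n) = (5-1)(19-1) = 4 * 18 = 72.
Step 3: Find d = 19^(-1) mod 72 = 19.
  Verify: 19 * 19 = 361 = 1 (mod 72).
Step 4: C = 10^19 mod 95 = 10.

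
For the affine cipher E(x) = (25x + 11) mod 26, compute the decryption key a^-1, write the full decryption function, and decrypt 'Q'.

Step 1: Find a^-1, the modular inverse of 25 mod 26.
Step 2: We need 25 * a^-1 = 1 (mod 26).
Step 3: 25 * 25 = 625 = 24 * 26 + 1, so a^-1 = 25.
Step 4: D(y) = 25(y - 11) mod 26.
Step 5: Apply to 'Q' (y = 16): D(16) = 25 * (16 - 11) mod 26 = 25 * 5 mod 26 = 21 -> 'V'.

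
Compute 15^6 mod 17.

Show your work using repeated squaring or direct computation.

Step 1: Compute 15^6 mod 17 step by step, reducing modulo 17 at each step.
  15^1 mod 17 = 15
  15^2 mod 17 = (15 * 15) mod 17 = 4
  15^3 mod 17 = (4 * 15) mod 17 = 9
  15^4 mod 17 = (9 * 15) mod 17 = 16
  15^5 mod 17 = (16 * 15) mod 17 = 2
  15^6 mod 17 = (2 * 15) mod 17 = 13
Step 2: Result = 13.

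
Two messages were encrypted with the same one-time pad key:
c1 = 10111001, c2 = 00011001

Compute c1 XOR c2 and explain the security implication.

Step 1: c1 XOR c2 = (m1 XOR k) XOR (m2 XOR k).
Step 2: By XOR associativity/commutativity: = m1 XOR m2 XOR k XOR k = m1 XOR m2.
Step 3: 10111001 XOR 00011001 = 10100000 = 160.
Step 4: The key cancels out! An attacker learns m1 XOR m2 = 160, revealing the relationship between plaintexts.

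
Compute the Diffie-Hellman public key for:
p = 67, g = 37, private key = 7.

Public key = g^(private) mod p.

Step 1: A = g^a mod p = 37^7 mod 67.
  37^1 mod 67 = 37
  37^2 mod 67 = (37 * 37) mod 67 = 29
  37^3 mod 67 = (29 * 37) mod 67 = 1
  37^4 mod 67 = (1 * 37) mod 67 = 37
  37^5 mod 67 = (37 * 37) mod 67 = 29
  37^6 mod 67 = (29 * 37) mod 67 = 1
  37^7 mod 67 = (1 * 37) mod 67 = 37
Result: A = 37.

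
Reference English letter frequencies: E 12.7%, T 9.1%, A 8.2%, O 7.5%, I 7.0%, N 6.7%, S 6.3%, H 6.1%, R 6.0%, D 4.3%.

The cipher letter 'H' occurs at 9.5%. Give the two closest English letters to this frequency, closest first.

Step 1: Observed frequency of 'H' is 9.5%.
Step 2: Compute distances to each reference frequency and sort:
  T (9.1%): difference = 0.4% <-- BEST
  A (8.2%): difference = 1.3% <-- RUNNER-UP
  O (7.5%): difference = 2.0%
  I (7.0%): difference = 2.5%
  N (6.7%): difference = 2.8%
Step 3: Most likely is 'T' (9.1%, diff 0.4%); second most likely is 'A' (8.2%, diff 1.3%).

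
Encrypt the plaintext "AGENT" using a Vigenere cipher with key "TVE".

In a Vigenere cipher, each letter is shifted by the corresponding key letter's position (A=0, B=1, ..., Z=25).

Step 1: Repeat key to match plaintext length:
  Plaintext: AGENT
  Key:       TVETV
Step 2: Encrypt each letter:
  A(0) + T(19) = (0+19) mod 26 = 19 = T
  G(6) + V(21) = (6+21) mod 26 = 1 = B
  E(4) + E(4) = (4+4) mod 26 = 8 = I
  N(13) + T(19) = (13+19) mod 26 = 6 = G
  T(19) + V(21) = (19+21) mod 26 = 14 = O
Ciphertext: TBIGO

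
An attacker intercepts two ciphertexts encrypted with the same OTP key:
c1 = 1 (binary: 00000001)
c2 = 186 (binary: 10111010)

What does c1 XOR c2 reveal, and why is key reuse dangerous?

Step 1: c1 XOR c2 = (m1 XOR k) XOR (m2 XOR k).
Step 2: By XOR associativity/commutativity: = m1 XOR m2 XOR k XOR k = m1 XOR m2.
Step 3: 00000001 XOR 10111010 = 10111011 = 187.
Step 4: The key cancels out! An attacker learns m1 XOR m2 = 187, revealing the relationship between plaintexts.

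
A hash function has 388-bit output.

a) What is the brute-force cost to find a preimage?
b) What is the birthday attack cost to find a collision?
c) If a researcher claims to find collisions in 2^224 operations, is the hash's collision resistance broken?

Step 1: Preimage resistance requires brute-force of 2^388 operations.
Step 2: Collision resistance (birthday bound) = 2^(388/2) = 2^194.
Step 3: The claimed attack costs 2^224 operations.
Step 4: Since 2^224 >= 2^194, the claimed attack is no faster than the generic birthday attack, so this does not break collision resistance.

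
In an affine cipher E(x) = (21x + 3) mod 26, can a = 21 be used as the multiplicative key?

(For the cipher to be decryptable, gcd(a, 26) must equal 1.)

Step 1: Compute gcd(21, 26).
Step 2: gcd(21, 26) = 1.
Since gcd = 1, 21 is coprime with 26, so it is a valid key.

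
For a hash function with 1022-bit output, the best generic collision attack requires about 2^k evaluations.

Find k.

Step 1: The hash has a 1022-bit output.
Step 2: Collision resistance means it should be infeasible to find any x != y with h(x) = h(y).
By the birthday bound, a generic collision search succeeds after about sqrt(2^1022) = 2^(1022/2) = 2^511 evaluations.
Step 3: Security level = 511 bits.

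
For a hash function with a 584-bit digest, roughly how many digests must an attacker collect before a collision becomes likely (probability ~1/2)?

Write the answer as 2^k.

Step 1: The birthday paradox gives collision probability ~50% after sqrt(2^n) = 2^(n/2) hashes.
Step 2: For 584-bit output: 2^(584/2) = 2^292.
Step 3: Approximately 2^292 hash computations needed.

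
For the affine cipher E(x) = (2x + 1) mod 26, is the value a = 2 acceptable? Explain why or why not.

Step 1: Compute gcd(2, 26).
Step 2: gcd(2, 26) = 2.
Since gcd = 2 != 1, 2 shares a common factor with 26, so it cannot be used.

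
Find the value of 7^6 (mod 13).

Step 1: Compute 7^6 mod 13 step by step, reducing modulo 13 at each step.
  7^1 mod 13 = 7
  7^2 mod 13 = (7 * 7) mod 13 = 10
  7^3 mod 13 = (10 * 7) mod 13 = 5
  7^4 mod 13 = (5 * 7) mod 13 = 9
  7^5 mod 13 = (9 * 7) mod 13 = 11
  7^6 mod 13 = (11 * 7) mod 13 = 12
Step 2: Result = 12.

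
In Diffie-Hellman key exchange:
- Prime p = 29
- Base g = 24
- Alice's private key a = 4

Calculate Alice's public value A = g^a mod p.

Step 1: A = g^a mod p = 24^4 mod 29.
  24^1 mod 29 = 24
  24^2 mod 29 = (24 * 24) mod 29 = 25
  24^3 mod 29 = (25 * 24) mod 29 = 20
  24^4 mod 29 = (20 * 24) mod 29 = 16
Result: A = 16.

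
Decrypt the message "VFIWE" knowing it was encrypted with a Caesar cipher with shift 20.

Step 1: Reverse the shift by subtracting 20 from each letter position.
  V (position 21) -> position (21-20) mod 26 = 1 -> B
  F (position 5) -> position (5-20) mod 26 = 11 -> L
  I (position 8) -> position (8-20) mod 26 = 14 -> O
  W (position 22) -> position (22-20) mod 26 = 2 -> C
  E (position 4) -> position (4-20) mod 26 = 10 -> K
Decrypted message: BLOCK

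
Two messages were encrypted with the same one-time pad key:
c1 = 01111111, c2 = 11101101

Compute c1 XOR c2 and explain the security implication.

Step 1: c1 XOR c2 = (m1 XOR k) XOR (m2 XOR k).
Step 2: By XOR associativity/commutativity: = m1 XOR m2 XOR k XOR k = m1 XOR m2.
Step 3: 01111111 XOR 11101101 = 10010010 = 146.
Step 4: The key cancels out! An attacker learns m1 XOR m2 = 146, revealing the relationship between plaintexts.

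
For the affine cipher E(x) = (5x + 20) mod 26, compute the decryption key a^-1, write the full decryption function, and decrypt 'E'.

Step 1: Find a^-1, the modular inverse of 5 mod 26.
Step 2: We need 5 * a^-1 = 1 (mod 26).
Step 3: 5 * 21 = 105 = 4 * 26 + 1, so a^-1 = 21.
Step 4: D(y) = 21(y - 20) mod 26.
Step 5: Apply to 'E' (y = 4): D(4) = 21 * (4 - 20) mod 26 = 21 * -16 mod 26 = 2 -> 'C'.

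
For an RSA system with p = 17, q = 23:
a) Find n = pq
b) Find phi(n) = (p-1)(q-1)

Step 1: n = p * q = 17 * 23 = 391.
Step 2: phi(n) = (p-1)(q-1) = 16 * 22 = 352.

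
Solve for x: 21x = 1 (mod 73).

Step 1: We need x such that 21 * x = 1 (mod 73).
Step 2: Using the extended Euclidean algorithm or trial:
  21 * 7 = 147 = 2 * 73 + 1.
Step 3: Since 147 mod 73 = 1, the inverse is x = 7.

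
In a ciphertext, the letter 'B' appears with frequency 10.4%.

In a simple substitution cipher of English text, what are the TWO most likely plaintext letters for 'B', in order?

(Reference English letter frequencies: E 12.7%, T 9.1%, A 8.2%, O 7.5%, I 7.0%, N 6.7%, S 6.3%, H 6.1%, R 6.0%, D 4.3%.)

Step 1: Observed frequency of 'B' is 10.4%.
Step 2: Compute distances to each reference frequency and sort:
  T (9.1%): difference = 1.3% <-- BEST
  A (8.2%): difference = 2.2% <-- RUNNER-UP
  E (12.7%): difference = 2.3%
  O (7.5%): difference = 2.9%
  I (7.0%): difference = 3.4%
Step 3: Most likely is 'T' (9.1%, diff 1.3%); second most likely is 'A' (8.2%, diff 2.2%).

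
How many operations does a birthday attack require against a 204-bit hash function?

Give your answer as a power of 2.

Step 1: The birthday paradox gives collision probability ~50% after sqrt(2^n) = 2^(n/2) hashes.
Step 2: For 204-bit output: 2^(204/2) = 2^102.
Step 3: Approximately 2^102 hash computations needed.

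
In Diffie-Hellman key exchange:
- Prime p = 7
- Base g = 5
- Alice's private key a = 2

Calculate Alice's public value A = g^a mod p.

Step 1: A = g^a mod p = 5^2 mod 7.
  5^1 mod 7 = 5
  5^2 mod 7 = (5 * 5) mod 7 = 4
Result: A = 4.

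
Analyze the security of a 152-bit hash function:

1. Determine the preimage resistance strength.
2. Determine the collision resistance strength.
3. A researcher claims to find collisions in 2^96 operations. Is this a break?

Step 1: Preimage resistance requires brute-force of 2^152 operations.
Step 2: Collision resistance (birthday bound) = 2^(152/2) = 2^76.
Step 3: The claimed attack costs 2^96 operations.
Step 4: Since 2^96 >= 2^76, the claimed attack is no faster than the generic birthday attack, so this does not break collision resistance.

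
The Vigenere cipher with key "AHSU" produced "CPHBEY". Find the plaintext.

Step 1: Extend key: AHSUAH
Step 2: Decrypt each letter (c - k) mod 26:
  C(2) - A(0) = (2-0) mod 26 = 2 = C
  P(15) - H(7) = (15-7) mod 26 = 8 = I
  H(7) - S(18) = (7-18) mod 26 = 15 = P
  B(1) - U(20) = (1-20) mod 26 = 7 = H
  E(4) - A(0) = (4-0) mod 26 = 4 = E
  Y(24) - H(7) = (24-7) mod 26 = 17 = R
Plaintext: CIPHER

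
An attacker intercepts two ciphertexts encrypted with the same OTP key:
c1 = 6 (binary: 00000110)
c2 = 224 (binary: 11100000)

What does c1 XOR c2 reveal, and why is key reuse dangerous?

Step 1: c1 XOR c2 = (m1 XOR k) XOR (m2 XOR k).
Step 2: By XOR associativity/commutativity: = m1 XOR m2 XOR k XOR k = m1 XOR m2.
Step 3: 00000110 XOR 11100000 = 11100110 = 230.
Step 4: The key cancels out! An attacker learns m1 XOR m2 = 230, revealing the relationship between plaintexts.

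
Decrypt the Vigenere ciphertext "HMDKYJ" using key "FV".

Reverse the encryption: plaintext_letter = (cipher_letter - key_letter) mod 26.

Step 1: Extend key: FVFVFV
Step 2: Decrypt each letter (c - k) mod 26:
  H(7) - F(5) = (7-5) mod 26 = 2 = C
  M(12) - V(21) = (12-21) mod 26 = 17 = R
  D(3) - F(5) = (3-5) mod 26 = 24 = Y
  K(10) - V(21) = (10-21) mod 26 = 15 = P
  Y(24) - F(5) = (24-5) mod 26 = 19 = T
  J(9) - V(21) = (9-21) mod 26 = 14 = O
Plaintext: CRYPTO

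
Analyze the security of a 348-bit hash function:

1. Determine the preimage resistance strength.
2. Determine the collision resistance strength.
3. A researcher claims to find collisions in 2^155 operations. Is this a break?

Step 1: Preimage resistance requires brute-force of 2^348 operations.
Step 2: Collision resistance (birthday bound) = 2^(348/2) = 2^174.
Step 3: The claimed attack costs 2^155 operations.
Step 4: Since 2^155 < 2^174, the claimed attack beats the generic birthday bound, so collision resistance is broken.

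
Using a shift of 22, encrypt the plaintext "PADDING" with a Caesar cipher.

Step 1: For each letter, shift forward by 22 positions (mod 26).
  P (position 15) -> position (15+22) mod 26 = 11 -> L
  A (position 0) -> position (0+22) mod 26 = 22 -> W
  D (position 3) -> position (3+22) mod 26 = 25 -> Z
  D (position 3) -> position (3+22) mod 26 = 25 -> Z
  I (position 8) -> position (8+22) mod 26 = 4 -> E
  N (position 13) -> position (13+22) mod 26 = 9 -> J
  G (position 6) -> position (6+22) mod 26 = 2 -> C
Result: LWZZEJC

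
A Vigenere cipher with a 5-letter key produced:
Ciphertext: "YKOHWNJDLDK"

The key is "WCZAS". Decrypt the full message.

Step 1: Key 'WCZAS' has length 5. Extended key: WCZASWCZASW
Step 2: Decrypt each position:
  Y(24) - W(22) = 2 = C
  K(10) - C(2) = 8 = I
  O(14) - Z(25) = 15 = P
  H(7) - A(0) = 7 = H
  W(22) - S(18) = 4 = E
  N(13) - W(22) = 17 = R
  J(9) - C(2) = 7 = H
  D(3) - Z(25) = 4 = E
  L(11) - A(0) = 11 = L
  D(3) - S(18) = 11 = L
  K(10) - W(22) = 14 = O
Plaintext: CIPHERHELLO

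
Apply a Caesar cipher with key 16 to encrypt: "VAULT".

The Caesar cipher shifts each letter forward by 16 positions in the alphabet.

Step 1: For each letter, shift forward by 16 positions (mod 26).
  V (position 21) -> position (21+16) mod 26 = 11 -> L
  A (position 0) -> position (0+16) mod 26 = 16 -> Q
  U (position 20) -> position (20+16) mod 26 = 10 -> K
  L (position 11) -> position (11+16) mod 26 = 1 -> B
  T (position 19) -> position (19+16) mod 26 = 9 -> J
Result: LQKBJ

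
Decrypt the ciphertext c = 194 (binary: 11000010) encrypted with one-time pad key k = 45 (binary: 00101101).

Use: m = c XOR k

Step 1: XOR ciphertext with key:
  Ciphertext: 11000010
  Key:        00101101
  XOR:        11101111
Step 2: Plaintext = 11101111 = 239 in decimal.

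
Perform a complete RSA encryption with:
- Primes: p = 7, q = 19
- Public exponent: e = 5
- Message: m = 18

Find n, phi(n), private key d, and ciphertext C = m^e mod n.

Step 1: n = 7 * 19 = 133.
Step 2: phi(n) = (7-1)(19-1) = 6 * 18 = 108.
Step 3: Find d = 5^(-1) mod 108 = 65.
  Verify: 5 * 65 = 325 = 1 (mod 108).
Step 4: C = 18^5 mod 133 = 37.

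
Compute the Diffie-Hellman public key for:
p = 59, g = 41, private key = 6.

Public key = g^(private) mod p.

Step 1: A = g^a mod p = 41^6 mod 59.
  41^1 mod 59 = 41
  41^2 mod 59 = (41 * 41) mod 59 = 29
  41^3 mod 59 = (29 * 41) mod 59 = 9
  41^4 mod 59 = (9 * 41) mod 59 = 15
  41^5 mod 59 = (15 * 41) mod 59 = 25
  41^6 mod 59 = (25 * 41) mod 59 = 22
Result: A = 22.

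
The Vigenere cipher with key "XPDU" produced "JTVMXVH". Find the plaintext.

Step 1: Extend key: XPDUXPD
Step 2: Decrypt each letter (c - k) mod 26:
  J(9) - X(23) = (9-23) mod 26 = 12 = M
  T(19) - P(15) = (19-15) mod 26 = 4 = E
  V(21) - D(3) = (21-3) mod 26 = 18 = S
  M(12) - U(20) = (12-20) mod 26 = 18 = S
  X(23) - X(23) = (23-23) mod 26 = 0 = A
  V(21) - P(15) = (21-15) mod 26 = 6 = G
  H(7) - D(3) = (7-3) mod 26 = 4 = E
Plaintext: MESSAGE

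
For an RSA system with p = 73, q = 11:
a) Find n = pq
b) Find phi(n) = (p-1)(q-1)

Step 1: n = p * q = 73 * 11 = 803.
Step 2: phi(n) = (p-1)(q-1) = 72 * 10 = 720.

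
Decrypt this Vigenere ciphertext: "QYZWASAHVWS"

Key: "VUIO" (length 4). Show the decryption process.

Step 1: Key 'VUIO' has length 4. Extended key: VUIOVUIOVUI
Step 2: Decrypt each position:
  Q(16) - V(21) = 21 = V
  Y(24) - U(20) = 4 = E
  Z(25) - I(8) = 17 = R
  W(22) - O(14) = 8 = I
  A(0) - V(21) = 5 = F
  S(18) - U(20) = 24 = Y
  A(0) - I(8) = 18 = S
  H(7) - O(14) = 19 = T
  V(21) - V(21) = 0 = A
  W(22) - U(20) = 2 = C
  S(18) - I(8) = 10 = K
Plaintext: VERIFYSTACK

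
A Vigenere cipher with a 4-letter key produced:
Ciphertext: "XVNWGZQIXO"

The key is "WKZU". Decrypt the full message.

Step 1: Key 'WKZU' has length 4. Extended key: WKZUWKZUWK
Step 2: Decrypt each position:
  X(23) - W(22) = 1 = B
  V(21) - K(10) = 11 = L
  N(13) - Z(25) = 14 = O
  W(22) - U(20) = 2 = C
  G(6) - W(22) = 10 = K
  Z(25) - K(10) = 15 = P
  Q(16) - Z(25) = 17 = R
  I(8) - U(20) = 14 = O
  X(23) - W(22) = 1 = B
  O(14) - K(10) = 4 = E
Plaintext: BLOCKPROBE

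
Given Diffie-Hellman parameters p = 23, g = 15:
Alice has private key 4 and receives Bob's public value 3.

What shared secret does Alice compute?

Step 1: s = B^a mod p = 3^4 mod 23.
  3^1 mod 23 = 3
  3^2 mod 23 = (3 * 3) mod 23 = 9
  3^3 mod 23 = (9 * 3) mod 23 = 4
  3^4 mod 23 = (4 * 3) mod 23 = 12
Result: shared secret = 12.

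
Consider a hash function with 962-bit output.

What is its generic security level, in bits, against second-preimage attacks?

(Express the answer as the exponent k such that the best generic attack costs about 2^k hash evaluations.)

Step 1: The hash has a 962-bit output.
Step 2: Second-preimage resistance means: given a specific input x, it should be infeasible to find a different y with h(y) = h(x).
With a 962-bit output, a generic search for a second preimage costs about 2^962 evaluations (each trial matches the fixed target with probability 2^-962).
Step 3: Security level = 962 bits.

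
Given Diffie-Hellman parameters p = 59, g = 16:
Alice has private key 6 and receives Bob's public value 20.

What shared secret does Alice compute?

Step 1: s = B^a mod p = 20^6 mod 59.
  20^1 mod 59 = 20
  20^2 mod 59 = (20 * 20) mod 59 = 46
  20^3 mod 59 = (46 * 20) mod 59 = 35
  20^4 mod 59 = (35 * 20) mod 59 = 51
  20^5 mod 59 = (51 * 20) mod 59 = 17
  20^6 mod 59 = (17 * 20) mod 59 = 45
Result: shared secret = 45.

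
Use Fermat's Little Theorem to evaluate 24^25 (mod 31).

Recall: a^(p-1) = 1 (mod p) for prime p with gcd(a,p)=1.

Step 1: Since 31 is prime, by Fermat's Little Theorem: 24^30 = 1 (mod 31).
Step 2: Reduce exponent: 25 mod 30 = 25.
Step 3: So 24^25 = 24^25 (mod 31).
Step 4: 24^25 mod 31 = 6.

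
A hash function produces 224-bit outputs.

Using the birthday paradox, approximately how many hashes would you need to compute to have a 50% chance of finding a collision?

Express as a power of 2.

Step 1: The birthday paradox gives collision probability ~50% after sqrt(2^n) = 2^(n/2) hashes.
Step 2: For 224-bit output: 2^(224/2) = 2^112.
Step 3: Approximately 2^112 hash computations needed.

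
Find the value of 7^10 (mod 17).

Step 1: Compute 7^10 mod 17 step by step, reducing modulo 17 at each step.
  7^1 mod 17 = 7
  7^2 mod 17 = (7 * 7) mod 17 = 15
  7^3 mod 17 = (15 * 7) mod 17 = 3
  7^4 mod 17 = (3 * 7) mod 17 = 4
  7^5 mod 17 = (4 * 7) mod 17 = 11
  7^6 mod 17 = (11 * 7) mod 17 = 9
  7^7 mod 17 = (9 * 7) mod 17 = 12
  7^8 mod 17 = (12 * 7) mod 17 = 16
  7^9 mod 17 = (16 * 7) mod 17 = 10
  7^10 mod 17 = (10 * 7) mod 17 = 2
Step 2: Result = 2.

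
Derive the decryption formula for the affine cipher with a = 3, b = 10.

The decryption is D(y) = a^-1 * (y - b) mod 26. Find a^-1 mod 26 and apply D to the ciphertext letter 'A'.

Step 1: Find a^-1, the modular inverse of 3 mod 26.
Step 2: We need 3 * a^-1 = 1 (mod 26).
Step 3: 3 * 9 = 27 = 1 * 26 + 1, so a^-1 = 9.
Step 4: D(y) = 9(y - 10) mod 26.
Step 5: Apply to 'A' (y = 0): D(0) = 9 * (0 - 10) mod 26 = 9 * -10 mod 26 = 14 -> 'O'.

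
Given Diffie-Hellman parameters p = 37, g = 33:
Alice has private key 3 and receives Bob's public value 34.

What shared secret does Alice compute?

Step 1: s = B^a mod p = 34^3 mod 37.
  34^1 mod 37 = 34
  34^2 mod 37 = (34 * 34) mod 37 = 9
  34^3 mod 37 = (9 * 34) mod 37 = 10
Result: shared secret = 10.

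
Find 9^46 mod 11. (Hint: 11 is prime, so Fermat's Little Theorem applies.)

Step 1: Since 11 is prime, by Fermat's Little Theorem: 9^10 = 1 (mod 11).
Step 2: Reduce exponent: 46 mod 10 = 6.
Step 3: So 9^46 = 9^6 (mod 11).
Step 4: 9^6 mod 11 = 9.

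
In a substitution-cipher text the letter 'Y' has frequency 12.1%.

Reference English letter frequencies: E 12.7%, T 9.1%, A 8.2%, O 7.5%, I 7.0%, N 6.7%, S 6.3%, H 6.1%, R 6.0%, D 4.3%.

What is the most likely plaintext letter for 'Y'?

Step 1: The observed frequency is 12.1%.
Step 2: Compare with English frequencies:
  E: 12.7% (difference: 0.6%) <-- closest
  T: 9.1% (difference: 3.0%)
  A: 8.2% (difference: 3.9%)
  O: 7.5% (difference: 4.6%)
  I: 7.0% (difference: 5.1%)
  N: 6.7% (difference: 5.4%)
  S: 6.3% (difference: 5.8%)
  H: 6.1% (difference: 6.0%)
  R: 6.0% (difference: 6.1%)
  D: 4.3% (difference: 7.8%)
Step 3: 'Y' most likely represents 'E' (frequency 12.7%).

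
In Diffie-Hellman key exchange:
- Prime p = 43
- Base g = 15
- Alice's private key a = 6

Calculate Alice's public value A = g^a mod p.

Step 1: A = g^a mod p = 15^6 mod 43.
  15^1 mod 43 = 15
  15^2 mod 43 = (15 * 15) mod 43 = 10
  15^3 mod 43 = (10 * 15) mod 43 = 21
  15^4 mod 43 = (21 * 15) mod 43 = 14
  15^5 mod 43 = (14 * 15) mod 43 = 38
  15^6 mod 43 = (38 * 15) mod 43 = 11
Result: A = 11.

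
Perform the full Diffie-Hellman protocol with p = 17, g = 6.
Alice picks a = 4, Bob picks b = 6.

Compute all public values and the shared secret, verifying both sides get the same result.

Step 1: A = g^a mod p = 6^4 mod 17 = 4.
Step 2: B = g^b mod p = 6^6 mod 17 = 8.
Step 3: Alice computes s = B^a mod p = 8^4 mod 17 = 16.
Step 4: Bob computes s = A^b mod p = 4^6 mod 17 = 16.
Both sides agree: shared secret = 16.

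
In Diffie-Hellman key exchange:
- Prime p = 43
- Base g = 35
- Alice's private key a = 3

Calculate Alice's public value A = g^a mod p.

Step 1: A = g^a mod p = 35^3 mod 43.
  35^1 mod 43 = 35
  35^2 mod 43 = (35 * 35) mod 43 = 21
  35^3 mod 43 = (21 * 35) mod 43 = 4
Result: A = 4.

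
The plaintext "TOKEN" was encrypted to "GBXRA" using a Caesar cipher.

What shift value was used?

Step 1: Compare first letters: T (position 19) -> G (position 6).
Step 2: Shift = (6 - 19) mod 26 = 13.
The shift value is 13.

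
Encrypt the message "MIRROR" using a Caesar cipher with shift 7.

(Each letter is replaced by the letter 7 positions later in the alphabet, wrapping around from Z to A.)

Step 1: For each letter, shift forward by 7 positions (mod 26).
  M (position 12) -> position (12+7) mod 26 = 19 -> T
  I (position 8) -> position (8+7) mod 26 = 15 -> P
  R (position 17) -> position (17+7) mod 26 = 24 -> Y
  R (position 17) -> position (17+7) mod 26 = 24 -> Y
  O (position 14) -> position (14+7) mod 26 = 21 -> V
  R (position 17) -> position (17+7) mod 26 = 24 -> Y
Result: TPYYVY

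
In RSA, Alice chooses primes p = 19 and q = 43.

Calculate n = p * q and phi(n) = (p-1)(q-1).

Step 1: n = p * q = 19 * 43 = 817.
Step 2: phi(n) = (p-1)(q-1) = 18 * 42 = 756.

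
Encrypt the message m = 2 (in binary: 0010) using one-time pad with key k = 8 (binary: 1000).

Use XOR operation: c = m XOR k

Step 1: Write out the XOR operation bit by bit:
  Message: 0010
  Key:     1000
  XOR:     1010
Step 2: Convert to decimal: 1010 = 10.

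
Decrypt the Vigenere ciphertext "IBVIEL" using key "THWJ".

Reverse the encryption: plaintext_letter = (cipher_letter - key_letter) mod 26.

Step 1: Extend key: THWJTH
Step 2: Decrypt each letter (c - k) mod 26:
  I(8) - T(19) = (8-19) mod 26 = 15 = P
  B(1) - H(7) = (1-7) mod 26 = 20 = U
  V(21) - W(22) = (21-22) mod 26 = 25 = Z
  I(8) - J(9) = (8-9) mod 26 = 25 = Z
  E(4) - T(19) = (4-19) mod 26 = 11 = L
  L(11) - H(7) = (11-7) mod 26 = 4 = E
Plaintext: PUZZLE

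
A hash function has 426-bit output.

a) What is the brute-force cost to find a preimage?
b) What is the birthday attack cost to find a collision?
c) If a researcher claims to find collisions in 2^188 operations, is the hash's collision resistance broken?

Step 1: Preimage resistance requires brute-force of 2^426 operations.
Step 2: Collision resistance (birthday bound) = 2^(426/2) = 2^213.
Step 3: The claimed attack costs 2^188 operations.
Step 4: Since 2^188 < 2^213, the claimed attack beats the generic birthday bound, so collision resistance is broken.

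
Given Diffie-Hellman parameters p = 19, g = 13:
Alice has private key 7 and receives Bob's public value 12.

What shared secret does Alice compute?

Step 1: s = B^a mod p = 12^7 mod 19.
  12^1 mod 19 = 12
  12^2 mod 19 = (12 * 12) mod 19 = 11
  12^3 mod 19 = (11 * 12) mod 19 = 18
  12^4 mod 19 = (18 * 12) mod 19 = 7
  12^5 mod 19 = (7 * 12) mod 19 = 8
  12^6 mod 19 = (8 * 12) mod 19 = 1
  12^7 mod 19 = (1 * 12) mod 19 = 12
Result: shared secret = 12.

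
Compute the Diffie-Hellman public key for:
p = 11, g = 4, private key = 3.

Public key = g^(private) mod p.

Step 1: A = g^a mod p = 4^3 mod 11.
  4^1 mod 11 = 4
  4^2 mod 11 = (4 * 4) mod 11 = 5
  4^3 mod 11 = (5 * 4) mod 11 = 9
Result: A = 9.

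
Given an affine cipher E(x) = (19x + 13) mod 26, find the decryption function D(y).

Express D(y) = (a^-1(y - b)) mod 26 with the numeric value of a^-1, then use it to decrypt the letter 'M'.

Step 1: Find a^-1, the modular inverse of 19 mod 26.
Step 2: We need 19 * a^-1 = 1 (mod 26).
Step 3: 19 * 11 = 209 = 8 * 26 + 1, so a^-1 = 11.
Step 4: D(y) = 11(y - 13) mod 26.
Step 5: Apply to 'M' (y = 12): D(12) = 11 * (12 - 13) mod 26 = 11 * -1 mod 26 = 15 -> 'P'.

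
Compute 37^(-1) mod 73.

Step 1: We need x such that 37 * x = 1 (mod 73).
Step 2: Using the extended Euclidean algorithm or trial:
  37 * 2 = 74 = 1 * 73 + 1.
Step 3: Since 74 mod 73 = 1, the inverse is x = 2.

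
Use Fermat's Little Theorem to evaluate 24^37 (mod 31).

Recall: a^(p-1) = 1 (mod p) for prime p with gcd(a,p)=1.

Step 1: Since 31 is prime, by Fermat's Little Theorem: 24^30 = 1 (mod 31).
Step 2: Reduce exponent: 37 mod 30 = 7.
Step 3: So 24^37 = 24^7 (mod 31).
Step 4: 24^7 mod 31 = 3.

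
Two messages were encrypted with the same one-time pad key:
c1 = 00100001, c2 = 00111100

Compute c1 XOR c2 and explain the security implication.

Step 1: c1 XOR c2 = (m1 XOR k) XOR (m2 XOR k).
Step 2: By XOR associativity/commutativity: = m1 XOR m2 XOR k XOR k = m1 XOR m2.
Step 3: 00100001 XOR 00111100 = 00011101 = 29.
Step 4: The key cancels out! An attacker learns m1 XOR m2 = 29, revealing the relationship between plaintexts.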